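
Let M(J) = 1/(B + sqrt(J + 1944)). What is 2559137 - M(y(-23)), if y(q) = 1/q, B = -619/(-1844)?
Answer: 389049245744736469/152023610193 - 3400336*sqrt(1028353)/152023610193 ≈ 2.5591e+6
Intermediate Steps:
B = 619/1844 (B = -619*(-1/1844) = 619/1844 ≈ 0.33568)
M(J) = 1/(619/1844 + sqrt(1944 + J)) (M(J) = 1/(619/1844 + sqrt(J + 1944)) = 1/(619/1844 + sqrt(1944 + J)))
2559137 - M(y(-23)) = 2559137 - 1844/(619 + 1844*sqrt(1944 + 1/(-23))) = 2559137 - 1844/(619 + 1844*sqrt(1944 - 1/23)) = 2559137 - 1844/(619 + 1844*sqrt(44711/23)) = 2559137 - 1844/(619 + 1844*(sqrt(1028353)/23)) = 2559137 - 1844/(619 + 1844*sqrt(1028353)/23)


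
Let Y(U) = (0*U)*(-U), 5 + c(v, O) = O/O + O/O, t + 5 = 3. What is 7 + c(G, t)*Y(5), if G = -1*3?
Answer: 7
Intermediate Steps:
G = -3
t = -2 (t = -5 + 3 = -2)
c(v, O) = -3 (c(v, O) = -5 + (O/O + O/O) = -5 + (1 + 1) = -5 + 2 = -3)
Y(U) = 0 (Y(U) = 0*(-U) = 0)
7 + c(G, t)*Y(5) = 7 - 3*0 = 7 + 0 = 7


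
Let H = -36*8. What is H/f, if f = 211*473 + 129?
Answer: -72/24983 ≈ -0.0028820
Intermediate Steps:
f = 99932 (f = 99803 + 129 = 99932)
H = -288
H/f = -288/99932 = -288*1/99932 = -72/24983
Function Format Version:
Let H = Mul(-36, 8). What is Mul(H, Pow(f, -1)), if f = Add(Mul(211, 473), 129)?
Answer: Rational(-72, 24983) ≈ -0.0028820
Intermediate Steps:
f = 99932 (f = Add(99803, 129) = 99932)
H = -288
Mul(H, Pow(f, -1)) = Mul(-288, Pow(99932, -1)) = Mul(-288, Rational(1, 99932)) = Rational(-72, 24983)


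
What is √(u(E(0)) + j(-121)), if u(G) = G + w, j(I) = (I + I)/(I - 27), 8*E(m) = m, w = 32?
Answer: √184186/74 ≈ 5.7996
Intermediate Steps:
E(m) = m/8
j(I) = 2*I/(-27 + I) (j(I) = (2*I)/(-27 + I) = 2*I/(-27 + I))
u(G) = 32 + G (u(G) = G + 32 = 32 + G)
√(u(E(0)) + j(-121)) = √((32 + (⅛)*0) + 2*(-121)/(-27 - 121)) = √((32 + 0) + 2*(-121)/(-148)) = √(32 + 2*(-121)*(-1/148)) = √(32 + 121/74) = √(2489/74) = √184186/74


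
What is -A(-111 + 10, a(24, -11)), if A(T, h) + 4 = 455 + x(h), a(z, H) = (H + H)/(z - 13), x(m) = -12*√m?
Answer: -451 + 12*I*√2 ≈ -451.0 + 16.971*I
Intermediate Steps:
a(z, H) = 2*H/(-13 + z) (a(z, H) = (2*H)/(-13 + z) = 2*H/(-13 + z))
A(T, h) = 451 - 12*√h (A(T, h) = -4 + (455 - 12*√h) = 451 - 12*√h)
-A(-111 + 10, a(24, -11)) = -(451 - 12*I*√22/√(-13 + 24)) = -(451 - 12*I*√2) = -451 + 12*I*√2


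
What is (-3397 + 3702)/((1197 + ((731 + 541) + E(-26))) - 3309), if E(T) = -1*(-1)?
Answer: -305/839 ≈ -0.36353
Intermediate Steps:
E(T) = 1
(-3397 + 3702)/((1197 + ((731 + 541) + E(-26))) - 3309) = (-3397 + 3702)/((1197 + ((731 + 541) + 1)) - 3309) = 305/((1197 + (1272 + 1)) - 3309) = 305/((1197 + 1273) - 3309) = 305/(2470 - 3309) = 305/(-839) = 305*(-1/839) = -305/839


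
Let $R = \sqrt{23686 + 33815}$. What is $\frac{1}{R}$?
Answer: $\frac{\sqrt{6389}}{19167} \approx 0.0041703$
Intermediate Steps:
$R = 3 \sqrt{6389}$ ($R = \sqrt{57501} = 3 \sqrt{6389} \approx 239.79$)
$\frac{1}{R} = \frac{1}{3 \sqrt{6389}} = \frac{\sqrt{6389}}{19167}$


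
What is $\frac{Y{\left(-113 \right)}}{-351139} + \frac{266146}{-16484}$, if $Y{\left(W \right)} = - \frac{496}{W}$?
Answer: $- \frac{5280168664643}{327031903094} \approx -16.146$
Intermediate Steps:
$\frac{Y{\left(-113 \right)}}{-351139} + \frac{266146}{-16484} = \frac{\left(-496\right) \frac{1}{-113}}{-351139} + \frac{266146}{-16484} = \left(-496\right) \left(- \frac{1}{113}\right) \left(- \frac{1}{351139}\right) + 266146 \left(- \frac{1}{16484}\right) = \frac{496}{113} \left(- \frac{1}{351139}\right) - \frac{133073}{8242} = - \frac{496}{39678707} - \frac{133073}{8242} = - \frac{5280168664643}{327031903094}$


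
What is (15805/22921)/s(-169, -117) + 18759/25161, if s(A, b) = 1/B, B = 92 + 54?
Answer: 19496579123/192238427 ≈ 101.42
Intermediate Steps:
B = 146
s(A, b) = 1/146
(15805/22921)/s(-169, -117) + 18759/25161 = (15805/22921)/(1/146) + 18759/25161 = (15805*(1/22921))*146 + 18759*(1/25161) = (15805/22921)*146 + 6253/8387 = 2307530/22921 + 6253/8387 = 19496579123/192238427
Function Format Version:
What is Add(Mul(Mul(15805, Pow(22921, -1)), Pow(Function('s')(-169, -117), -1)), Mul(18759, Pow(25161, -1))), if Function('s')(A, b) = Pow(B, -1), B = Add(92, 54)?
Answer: Rational(19496579123, 192238427) ≈ 101.42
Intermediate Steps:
B = 146
Function('s')(A, b) = Rational(1, 146) (Function('s')(A, b) = Pow(146, -1) = Rational(1, 146))
Add(Mul(Mul(15805, Pow(22921, -1)), Pow(Function('s')(-169, -117), -1)), Mul(18759, Pow(25161, -1))) = Add(Mul(Mul(15805, Pow(22921, -1)), Pow(Rational(1, 146), -1)), Mul(18759, Pow(25161, -1))) = Add(Mul(Mul(15805, Rational(1, 22921)), 146), Mul(18759, Rational(1, 25161))) = Add(Mul(Rational(15805, 22921), 146), Rational(6253, 8387)) = Add(Rational(2307530, 22921), Rational(6253, 8387)) = Rational(19496579123, 192238427)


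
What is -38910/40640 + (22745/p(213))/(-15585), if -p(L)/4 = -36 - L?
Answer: -3024555287/3154204512 ≈ -0.95890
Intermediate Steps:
p(L) = 144 + 4*L (p(L) = -4*(-36 - L) = 144 + 4*L)
-38910/40640 + (22745/p(213))/(-15585) = -38910/40640 + (22745/(144 + 4*213))/(-15585) = -38910*1/40640 + (22745/(144 + 852))*(-1/15585) = -3891/4064 + (22745/996)*(-1/15585) = -3891/4064 - 4549/3104532 = -3024555287/3154204512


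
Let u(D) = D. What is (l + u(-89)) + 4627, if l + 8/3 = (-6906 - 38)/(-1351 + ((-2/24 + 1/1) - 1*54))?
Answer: 32785354/7221 ≈ 4540.3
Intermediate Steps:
l = 16456/7221 (l = -8/3 + (-6906 - 38)/(-1351 + ((-2/24 + 1/1) - 1*54)) = -8/3 - 6944/(-1351 + ((-2*1/24 + 1*1) - 54)) = -8/3 - 6944/(-1351 + ((-1/12 + 1) - 54)) = -8/3 - 6944/(-1351 + (11/12 - 54)) = -8/3 - 6944/(-1351 - 637/12) = -8/3 - 6944/(-16849/12) = -8/3 - 6944*(-12/16849) = -8/3 + 11904/2407 = 16456/7221 ≈ 2.2789)
(l + u(-89)) + 4627 = (16456/7221 - 89) + 4627 = -626213/7221 + 4627 = 32785354/7221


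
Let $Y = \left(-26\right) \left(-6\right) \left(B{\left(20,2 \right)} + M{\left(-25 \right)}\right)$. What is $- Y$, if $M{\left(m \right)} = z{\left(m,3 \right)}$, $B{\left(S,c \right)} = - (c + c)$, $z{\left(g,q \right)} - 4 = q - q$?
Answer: $0$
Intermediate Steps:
$z{\left(g,q \right)} = 4$ ($z{\left(g,q \right)} = 4 + \left(q - q\right) = 4 + 0 = 4$)
$B{\left(S,c \right)} = - 2 c$
$M{\left(m \right)} = 4$
$Y = 0$ ($Y = \left(-26\right) \left(-6\right) \left(\left(-2\right) 2 + 4\right) = 156 \left(-4 + 4\right) = 156 \cdot 0 = 0$)
$- Y = \left(-1\right) 0 = 0$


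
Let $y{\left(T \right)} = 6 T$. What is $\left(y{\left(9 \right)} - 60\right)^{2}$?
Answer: $36$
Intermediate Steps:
$\left(y{\left(9 \right)} - 60\right)^{2} = \left(6 \cdot 9 - 60\right)^{2} = \left(54 - 60\right)^{2} = \left(-6\right)^{2} = 36$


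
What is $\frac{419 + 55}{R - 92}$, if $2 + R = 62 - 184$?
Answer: $- \frac{79}{36} \approx -2.1944$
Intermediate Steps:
$R = -124$ ($R = -2 + \left(62 - 184\right) = -2 - 122 = -124$)
$\frac{419 + 55}{R - 92} = \frac{419 + 55}{-124 - 92} = \frac{474}{-216} = 474 \left(- \frac{1}{216}\right) = - \frac{79}{36}$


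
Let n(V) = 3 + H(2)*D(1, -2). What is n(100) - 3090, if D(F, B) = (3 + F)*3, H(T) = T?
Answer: -3063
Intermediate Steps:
D(F, B) = 9 + 3*F
n(V) = 27 (n(V) = 3 + 2*(9 + 3*1) = 3 + 2*(9 + 3) = 3 + 2*12 = 3 + 24 = 27)
n(100) - 3090 = 27 - 3090 = -3063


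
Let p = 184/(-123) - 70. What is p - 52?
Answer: -15190/123 ≈ -123.50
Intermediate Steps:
p = -8794/123 (p = 184*(-1/123) - 70 = -184/123 - 70 = -8794/123 ≈ -71.496)
p - 52 = -8794/123 - 52 = -15190/123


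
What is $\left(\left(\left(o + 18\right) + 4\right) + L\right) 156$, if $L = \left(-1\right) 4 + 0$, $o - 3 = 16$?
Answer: $5772$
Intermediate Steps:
$o = 19$ ($o = 3 + 16 = 19$)
$L = -4$ ($L = -4 + 0 = -4$)
$\left(\left(\left(o + 18\right) + 4\right) + L\right) 156 = \left(\left(\left(19 + 18\right) + 4\right) - 4\right) 156 = \left(\left(37 + 4\right) - 4\right) 156 = \left(41 - 4\right) 156 = 37 \cdot 156 = 5772$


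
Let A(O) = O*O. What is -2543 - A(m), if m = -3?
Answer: -2552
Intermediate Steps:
A(O) = O**2
-2543 - A(m) = -2543 - 1*(-3)**2 = -2543 - 1*9 = -2543 - 9 = -2552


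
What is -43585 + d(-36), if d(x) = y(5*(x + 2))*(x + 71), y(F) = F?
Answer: -49535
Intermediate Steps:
d(x) = (10 + 5*x)*(71 + x) (d(x) = (5*(x + 2))*(x + 71) = (5*(2 + x))*(71 + x) = (10 + 5*x)*(71 + x))
-43585 + d(-36) = -43585 + 5*(2 - 36)*(71 - 36) = -43585 + 5*(-34)*35 = -43585 - 5950 = -49535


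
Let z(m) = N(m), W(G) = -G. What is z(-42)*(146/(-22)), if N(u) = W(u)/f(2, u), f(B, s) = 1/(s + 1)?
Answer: 125706/11 ≈ 11428.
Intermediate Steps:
f(B, s) = 1/(1 + s)
N(u) = -u*(1 + u) (N(u) = (-u)/(1/(1 + u)) = (-u)*(1 + u) = -u*(1 + u))
z(m) = -m*(1 + m)
z(-42)*(146/(-22)) = (-1*(-42)*(1 - 42))*(146/(-22)) = (-1*(-42)*(-41))*(146*(-1/22)) = -1722*(-73/11) = 125706/11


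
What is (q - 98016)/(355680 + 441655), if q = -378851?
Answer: -476867/797335 ≈ -0.59808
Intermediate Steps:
(q - 98016)/(355680 + 441655) = (-378851 - 98016)/(355680 + 441655) = -476867/797335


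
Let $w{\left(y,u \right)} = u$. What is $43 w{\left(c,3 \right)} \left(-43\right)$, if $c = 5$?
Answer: $-5547$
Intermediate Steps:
$43 w{\left(c,3 \right)} \left(-43\right) = 43 \cdot 3 \left(-43\right) = 129 \left(-43\right) = -5547$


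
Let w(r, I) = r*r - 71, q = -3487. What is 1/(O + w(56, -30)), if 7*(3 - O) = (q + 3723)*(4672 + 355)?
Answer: -7/1164896 ≈ -6.0091e-6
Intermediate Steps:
O = -1186351/7 (O = 3 - (-3487 + 3723)*(4672 + 355)/7 = 3 - 236*5027/7 = 3 - 1/7*1186372 = 3 - 1186372/7 = -1186351/7 ≈ -1.6948e+5)
w(r, I) = -71 + r**2 (w(r, I) = r**2 - 71 = -71 + r**2)
1/(O + w(56, -30)) = 1/(-1186351/7 + (-71 + 56**2)) = 1/(-1186351/7 + (-71 + 3136)) = 1/(-1186351/7 + 3065) = 1/(-1164896/7) = -7/1164896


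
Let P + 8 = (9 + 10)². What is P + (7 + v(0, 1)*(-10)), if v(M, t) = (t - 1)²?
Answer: 360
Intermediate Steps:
v(M, t) = (-1 + t)²
P = 353 (P = -8 + (9 + 10)² = -8 + 19² = -8 + 361 = 353)
P + (7 + v(0, 1)*(-10)) = 353 + (7 + (-1 + 1)²*(-10)) = 353 + (7 + 0²*(-10)) = 353 + (7 + 0*(-10)) = 353 + (7 + 0) = 353 + 7 = 360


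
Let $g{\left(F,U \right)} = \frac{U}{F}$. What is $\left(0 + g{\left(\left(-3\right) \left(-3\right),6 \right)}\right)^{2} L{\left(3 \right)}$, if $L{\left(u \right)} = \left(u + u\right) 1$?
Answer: $\frac{8}{3} \approx 2.6667$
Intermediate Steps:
$L{\left(u \right)} = 2 u$ ($L{\left(u \right)} = 2 u 1 = 2 u$)
$\left(0 + g{\left(\left(-3\right) \left(-3\right),6 \right)}\right)^{2} L{\left(3 \right)} = \left(0 + \frac{6}{\left(-3\right) \left(-3\right)}\right)^{2} \cdot 2 \cdot 3 = \left(0 + \frac{6}{9}\right)^{2} \cdot 6 = \left(0 + 6 \cdot \frac{1}{9}\right)^{2} \cdot 6 = \left(0 + \frac{2}{3}\right)^{2} \cdot 6 = \left(\frac{2}{3}\right)^{2} \cdot 6 = \frac{4}{9} \cdot 6 = \frac{8}{3}$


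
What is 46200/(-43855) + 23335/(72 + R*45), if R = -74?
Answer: -33539315/4082274 ≈ -8.2158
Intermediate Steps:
46200/(-43855) + 23335/(72 + R*45) = 46200/(-43855) + 23335/(72 - 74*45) = 46200*(-1/43855) + 23335/(72 - 3330) = -1320/1253 + 23335/(-3258) = -1320/1253 + 23335*(-1/3258) = -1320/1253 - 23335/3258 = -33539315/4082274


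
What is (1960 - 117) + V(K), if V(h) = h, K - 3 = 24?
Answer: 1870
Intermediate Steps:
K = 27 (K = 3 + 24 = 27)
(1960 - 117) + V(K) = (1960 - 117) + 27 = 1843 + 27 = 1870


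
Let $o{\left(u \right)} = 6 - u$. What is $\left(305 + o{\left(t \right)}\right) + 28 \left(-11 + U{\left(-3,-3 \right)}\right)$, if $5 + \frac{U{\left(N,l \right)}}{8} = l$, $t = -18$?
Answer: $-1771$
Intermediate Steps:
$U{\left(N,l \right)} = -40 + 8 l$
$\left(305 + o{\left(t \right)}\right) + 28 \left(-11 + U{\left(-3,-3 \right)}\right) = \left(305 + \left(6 - -18\right)\right) + 28 \left(-11 + \left(-40 + 8 \left(-3\right)\right)\right) = \left(305 + \left(6 + 18\right)\right) + 28 \left(-11 - 64\right) = \left(305 + 24\right) + 28 \left(-11 - 64\right) = 329 + 28 \left(-75\right) = 329 - 2100 = -1771$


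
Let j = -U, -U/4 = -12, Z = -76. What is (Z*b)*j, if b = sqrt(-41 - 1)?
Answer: 3648*I*sqrt(42) ≈ 23642.0*I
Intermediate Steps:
U = 48 (U = -4*(-12) = 48)
b = I*sqrt(42) (b = sqrt(-42) = I*sqrt(42) ≈ 6.4807*I)
j = -48 (j = -1*48 = -48)
(Z*b)*j = -76*I*sqrt(42)*(-48) = 3648*I*sqrt(42)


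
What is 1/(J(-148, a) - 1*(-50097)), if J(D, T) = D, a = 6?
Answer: 1/49949 ≈ 2.0020e-5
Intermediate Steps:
1/(J(-148, a) - 1*(-50097)) = 1/(-148 - 1*(-50097)) = 1/(-148 + 50097) = 1/49949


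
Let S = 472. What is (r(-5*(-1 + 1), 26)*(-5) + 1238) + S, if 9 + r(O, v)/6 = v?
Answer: 1200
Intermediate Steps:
r(O, v) = -54 + 6*v
(r(-5*(-1 + 1), 26)*(-5) + 1238) + S = ((-54 + 6*26)*(-5) + 1238) + 472 = ((-54 + 156)*(-5) + 1238) + 472 = (102*(-5) + 1238) + 472 = (-510 + 1238) + 472 = 728 + 472 = 1200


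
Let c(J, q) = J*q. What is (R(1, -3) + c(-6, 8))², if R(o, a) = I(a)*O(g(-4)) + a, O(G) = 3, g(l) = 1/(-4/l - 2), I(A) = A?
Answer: 3600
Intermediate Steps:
g(l) = 1/(-2 - 4/l)
R(o, a) = 4*a (R(o, a) = a*3 + a = 3*a + a = 4*a)
(R(1, -3) + c(-6, 8))² = (4*(-3) - 6*8)² = (-12 - 48)² = (-60)² = 3600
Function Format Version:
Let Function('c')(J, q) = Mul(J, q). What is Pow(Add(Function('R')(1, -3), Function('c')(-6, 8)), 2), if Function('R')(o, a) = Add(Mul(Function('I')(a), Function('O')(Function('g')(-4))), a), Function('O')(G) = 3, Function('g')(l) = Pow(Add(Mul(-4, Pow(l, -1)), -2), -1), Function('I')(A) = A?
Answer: 3600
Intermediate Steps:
Function('g')(l) = Pow(Add(-2, Mul(-4, Pow(l, -1))), -1)
Function('R')(o, a) = Mul(4, a) (Function('R')(o, a) = Add(Mul(a, 3), a) = Add(Mul(3, a), a) = Mul(4, a))
Pow(Add(Function('R')(1, -3), Function('c')(-6, 8)), 2) = Pow(Add(Mul(4, -3), Mul(-6, 8)), 2) = Pow(Add(-12, -48), 2) = Pow(-60, 2) = 3600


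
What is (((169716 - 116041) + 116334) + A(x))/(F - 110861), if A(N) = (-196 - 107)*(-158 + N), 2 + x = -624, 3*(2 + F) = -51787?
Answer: -1222683/384376 ≈ -3.1810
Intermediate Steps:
F = -51793/3 (F = -2 + (⅓)*(-51787) = -2 - 51787/3 = -51793/3 ≈ -17264.)
x = -626 (x = -2 - 624 = -626)
A(N) = 47874 - 303*N (A(N) = -303*(-158 + N) = 47874 - 303*N)
(((169716 - 116041) + 116334) + A(x))/(F - 110861) = (((169716 - 116041) + 116334) + (47874 - 303*(-626)))/(-51793/3 - 110861) = ((53675 + 116334) + (47874 + 189678))/(-384376/3) = (170009 + 237552)*(-3/384376) = 407561*(-3/384376) = -1222683/384376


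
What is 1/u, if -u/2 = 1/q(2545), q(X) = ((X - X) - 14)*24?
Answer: 168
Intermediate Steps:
q(X) = -336 (q(X) = (0 - 14)*24 = -14*24 = -336)
u = 1/168 (u = -2/(-336) = -2*(-1/336) = 1/168 ≈ 0.0059524)
1/u = 1/(1/168) = 168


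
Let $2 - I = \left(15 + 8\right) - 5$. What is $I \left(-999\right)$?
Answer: $15984$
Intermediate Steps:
$I = -16$ ($I = 2 - \left(\left(15 + 8\right) - 5\right) = 2 - \left(23 - 5\right) = 2 - 18 = -16$)
$I \left(-999\right) = \left(-16\right) \left(-999\right) = 15984$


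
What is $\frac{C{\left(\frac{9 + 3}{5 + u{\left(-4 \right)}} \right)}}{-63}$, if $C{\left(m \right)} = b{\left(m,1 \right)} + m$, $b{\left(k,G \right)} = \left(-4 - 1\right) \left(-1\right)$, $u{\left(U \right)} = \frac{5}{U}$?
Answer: $- \frac{41}{315} \approx -0.13016$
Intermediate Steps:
$b{\left(k,G \right)} = 5$ ($b{\left(k,G \right)} = \left(-5\right) \left(-1\right) = 5$)
$C{\left(m \right)} = 5 + m$
$\frac{C{\left(\frac{9 + 3}{5 + u{\left(-4 \right)}} \right)}}{-63} = \frac{5 + \frac{9 + 3}{5 + \frac{5}{-4}}}{-63} = - \frac{5 + \frac{12}{5 + 5 \left(- \frac{1}{4}\right)}}{63} = - \frac{5 + \frac{12}{5 - \frac{5}{4}}}{63} = - \frac{5 + \frac{12}{\frac{15}{4}}}{63} = - \frac{5 + 12 \cdot \frac{4}{15}}{63} = - \frac{5 + \frac{16}{5}}{63} = \left(- \frac{1}{63}\right) \frac{41}{5} = - \frac{41}{315}$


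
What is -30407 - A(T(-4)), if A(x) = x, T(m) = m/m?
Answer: -30408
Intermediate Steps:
T(m) = 1
-30407 - A(T(-4)) = -30407 - 1*1 = -30407 - 1 = -30408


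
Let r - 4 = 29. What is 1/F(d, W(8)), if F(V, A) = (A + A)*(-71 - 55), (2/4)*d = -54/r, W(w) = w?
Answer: -1/2016 ≈ -0.00049603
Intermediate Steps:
r = 33 (r = 4 + 29 = 33)
d = -36/11 (d = 2*(-54/33) = 2*(-54*1/33) = 2*(-18/11) = -36/11 ≈ -3.2727)
F(V, A) = -252*A (F(V, A) = (2*A)*(-126) = -252*A)
1/F(d, W(8)) = 1/(-252*8) = 1/(-2016) = -1/2016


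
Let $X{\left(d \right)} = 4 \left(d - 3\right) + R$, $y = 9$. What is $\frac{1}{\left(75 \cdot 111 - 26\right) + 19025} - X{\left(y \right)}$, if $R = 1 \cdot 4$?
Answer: $- \frac{765071}{27324} \approx -28.0$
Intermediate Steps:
$R = 4$
$X{\left(d \right)} = -8 + 4 d$ ($X{\left(d \right)} = 4 \left(d - 3\right) + 4 = 4 \left(-3 + d\right) + 4 = \left(-12 + 4 d\right) + 4 = -8 + 4 d$)
$\frac{1}{\left(75 \cdot 111 - 26\right) + 19025} - X{\left(y \right)} = \frac{1}{\left(75 \cdot 111 - 26\right) + 19025} - \left(-8 + 4 \cdot 9\right) = \frac{1}{\left(8325 - 26\right) + 19025} - \left(-8 + 36\right) = \frac{1}{8299 + 19025} - 28 = \frac{1}{27324} - 28 = - \frac{765071}{27324}$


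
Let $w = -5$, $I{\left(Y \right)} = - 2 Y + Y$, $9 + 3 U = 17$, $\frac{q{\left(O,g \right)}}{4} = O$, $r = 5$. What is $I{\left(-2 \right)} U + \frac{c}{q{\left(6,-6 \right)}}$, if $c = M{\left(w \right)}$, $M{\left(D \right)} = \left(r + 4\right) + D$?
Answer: $\frac{11}{2} \approx 5.5$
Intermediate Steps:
$q{\left(O,g \right)} = 4 O$
$U = \frac{8}{3}$ ($U = -3 + \frac{1}{3} \cdot 17 = -3 + \frac{17}{3} = \frac{8}{3} \approx 2.6667$)
$I{\left(Y \right)} = - Y$
$M{\left(D \right)} = 9 + D$ ($M{\left(D \right)} = \left(5 + 4\right) + D = 9 + D$)
$c = 4$ ($c = 9 - 5 = 4$)
$I{\left(-2 \right)} U + \frac{c}{q{\left(6,-6 \right)}} = \left(-1\right) \left(-2\right) \frac{8}{3} + \frac{4}{4 \cdot 6} = 2 \cdot \frac{8}{3} + \frac{4}{24} = \frac{16}{3} + 4 \cdot \frac{1}{24} = \frac{16}{3} + \frac{1}{6} = \frac{11}{2}$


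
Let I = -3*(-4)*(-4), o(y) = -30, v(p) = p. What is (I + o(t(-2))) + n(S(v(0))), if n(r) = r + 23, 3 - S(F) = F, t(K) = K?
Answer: -52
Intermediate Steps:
S(F) = 3 - F
I = -48 (I = 12*(-4) = -48)
n(r) = 23 + r
(I + o(t(-2))) + n(S(v(0))) = (-48 - 30) + (23 + (3 - 1*0)) = -78 + (23 + (3 + 0)) = -78 + (23 + 3) = -78 + 26 = -52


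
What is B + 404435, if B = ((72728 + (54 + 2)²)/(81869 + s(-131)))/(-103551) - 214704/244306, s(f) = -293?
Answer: 17388310558004762714/42994172964897 ≈ 4.0443e+5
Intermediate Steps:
B = -37785053355481/42994172964897 (B = ((72728 + (54 + 2)²)/(81869 - 293))/(-103551) - 214704/244306 = ((72728 + 56²)/81576)*(-1/103551) - 214704*1/244306 = ((72728 + 3136)*(1/81576))*(-1/103551) - 107352/122153 = (75864*(1/81576))*(-1/103551) - 107352/122153 = (3161/3399)*(-1/103551) - 107352/122153 = -3161/351969849 - 107352/122153 = -37785053355481/42994172964897 ≈ -0.87884)
B + 404435 = -37785053355481/42994172964897 + 404435 = 17388310558004762714/42994172964897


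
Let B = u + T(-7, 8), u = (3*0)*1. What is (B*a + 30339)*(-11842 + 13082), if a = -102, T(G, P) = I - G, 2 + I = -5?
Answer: 37620360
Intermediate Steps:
I = -7 (I = -2 - 5 = -7)
T(G, P) = -7 - G
u = 0 (u = 0*1 = 0)
B = 0 (B = 0 + (-7 - 1*(-7)) = 0 + (-7 + 7) = 0 + 0 = 0)
(B*a + 30339)*(-11842 + 13082) = (0*(-102) + 30339)*(-11842 + 13082) = (0 + 30339)*1240 = 30339*1240 = 37620360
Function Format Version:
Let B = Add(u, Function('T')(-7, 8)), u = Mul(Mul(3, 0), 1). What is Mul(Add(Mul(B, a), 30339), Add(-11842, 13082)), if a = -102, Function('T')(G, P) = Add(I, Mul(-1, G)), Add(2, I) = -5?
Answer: 37620360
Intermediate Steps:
I = -7 (I = Add(-2, -5) = -7)
Function('T')(G, P) = Add(-7, Mul(-1, G))
u = 0 (u = Mul(0, 1) = 0)
B = 0 (B = Add(0, Add(-7, Mul(-1, -7))) = Add(0, Add(-7, 7)) = Add(0, 0) = 0)
Mul(Add(Mul(B, a), 30339), Add(-11842, 13082)) = Mul(Add(Mul(0, -102), 30339), Add(-11842, 13082)) = Mul(Add(0, 30339), 1240) = Mul(30339, 1240) = 37620360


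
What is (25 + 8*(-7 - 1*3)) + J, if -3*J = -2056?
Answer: 1891/3 ≈ 630.33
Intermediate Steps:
J = 2056/3 (J = -1/3*(-2056) = 2056/3 ≈ 685.33)
(25 + 8*(-7 - 1*3)) + J = (25 + 8*(-7 - 1*3)) + 2056/3 = (25 + 8*(-7 - 3)) + 2056/3 = (25 + 8*(-10)) + 2056/3 = (25 - 80) + 2056/3 = -55 + 2056/3 = 1891/3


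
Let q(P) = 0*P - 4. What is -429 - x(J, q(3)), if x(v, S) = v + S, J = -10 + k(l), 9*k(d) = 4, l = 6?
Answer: -3739/9 ≈ -415.44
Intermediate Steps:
k(d) = 4/9 (k(d) = (1/9)*4 = 4/9)
J = -86/9 (J = -10 + 4/9 = -86/9 ≈ -9.5556)
q(P) = -4 (q(P) = 0 - 4 = -4)
x(v, S) = S + v
-429 - x(J, q(3)) = -429 - (-4 - 86/9) = -429 - 1*(-122/9) = -429 + 122/9 = -3739/9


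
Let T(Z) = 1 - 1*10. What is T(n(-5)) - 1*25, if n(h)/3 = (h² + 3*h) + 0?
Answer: -34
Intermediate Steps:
n(h) = 3*h² + 9*h (n(h) = 3*((h² + 3*h) + 0) = 3*(h² + 3*h) = 3*h² + 9*h)
T(Z) = -9 (T(Z) = 1 - 10 = -9)
T(n(-5)) - 1*25 = -9 - 1*25 = -9 - 25 = -34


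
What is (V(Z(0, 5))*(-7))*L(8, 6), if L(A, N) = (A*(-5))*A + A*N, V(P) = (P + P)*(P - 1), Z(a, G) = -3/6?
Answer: 2856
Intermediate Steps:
Z(a, G) = -½ (Z(a, G) = -3*⅙ = -½)
V(P) = 2*P*(-1 + P) (V(P) = (2*P)*(-1 + P) = 2*P*(-1 + P))
L(A, N) = -5*A² + A*N (L(A, N) = (-5*A)*A + A*N = -5*A² + A*N)
(V(Z(0, 5))*(-7))*L(8, 6) = ((2*(-½)*(-1 - ½))*(-7))*(8*(6 - 5*8)) = ((2*(-½)*(-3/2))*(-7))*(8*(6 - 40)) = ((3/2)*(-7))*(8*(-34)) = -21/2*(-272) = 2856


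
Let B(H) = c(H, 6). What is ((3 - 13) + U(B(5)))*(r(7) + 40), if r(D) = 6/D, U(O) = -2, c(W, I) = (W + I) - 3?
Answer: -3432/7 ≈ -490.29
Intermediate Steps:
c(W, I) = -3 + I + W (c(W, I) = (I + W) - 3 = -3 + I + W)
B(H) = 3 + H (B(H) = -3 + 6 + H = 3 + H)
((3 - 13) + U(B(5)))*(r(7) + 40) = ((3 - 13) - 2)*(6/7 + 40) = (-10 - 2)*(6*(1/7) + 40) = -12*(6/7 + 40) = -12*286/7 = -3432/7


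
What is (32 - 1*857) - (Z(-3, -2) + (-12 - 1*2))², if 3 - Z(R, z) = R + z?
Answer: -861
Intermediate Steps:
Z(R, z) = 3 - R - z (Z(R, z) = 3 - (R + z) = 3 + (-R - z) = 3 - R - z)
(32 - 1*857) - (Z(-3, -2) + (-12 - 1*2))² = (32 - 1*857) - ((3 - 1*(-3) - 1*(-2)) + (-12 - 1*2))² = (32 - 857) - ((3 + 3 + 2) + (-12 - 2))² = -825 - (8 - 14)² = -825 - 1*(-6)² = -825 - 1*36 = -825 - 36 = -861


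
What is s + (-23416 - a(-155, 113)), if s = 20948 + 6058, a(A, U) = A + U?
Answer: 3632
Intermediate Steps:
s = 27006
s + (-23416 - a(-155, 113)) = 27006 + (-23416 - (-155 + 113)) = 27006 + (-23416 - 1*(-42)) = 27006 + (-23416 + 42) = 27006 - 23374 = 3632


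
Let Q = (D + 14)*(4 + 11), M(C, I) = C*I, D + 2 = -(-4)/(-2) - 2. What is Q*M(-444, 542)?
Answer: -28877760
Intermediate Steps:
D = -6 (D = -2 + (-(-4)/(-2) - 2) = -2 + (-(-4)*(-1)/2 - 2) = -2 + (-4*1/2 - 2) = -2 + (-2 - 2) = -2 - 4 = -6)
Q = 120 (Q = (-6 + 14)*(4 + 11) = 8*15 = 120)
Q*M(-444, 542) = 120*(-444*542) = 120*(-240648) = -28877760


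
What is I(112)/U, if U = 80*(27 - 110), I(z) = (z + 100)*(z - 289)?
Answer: 9381/1660 ≈ 5.6512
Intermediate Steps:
I(z) = (-289 + z)*(100 + z) (I(z) = (100 + z)*(-289 + z) = (-289 + z)*(100 + z))
U = -6640 (U = 80*(-83) = -6640)
I(112)/U = (-28900 + 112**2 - 189*112)/(-6640) = (-28900 + 12544 - 21168)*(-1/6640) = -37524*(-1/6640) = 9381/1660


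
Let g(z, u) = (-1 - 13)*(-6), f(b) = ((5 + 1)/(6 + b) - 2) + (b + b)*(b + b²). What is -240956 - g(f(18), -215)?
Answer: -241040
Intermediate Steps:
f(b) = -2 + 6/(6 + b) + 2*b*(b + b²) (f(b) = (6/(6 + b) - 2) + (2*b)*(b + b²) = (-2 + 6/(6 + b)) + 2*b*(b + b²) = -2 + 6/(6 + b) + 2*b*(b + b²))
g(z, u) = 84 (g(z, u) = -14*(-6) = 84)
-240956 - g(f(18), -215) = -240956 - 1*84 = -240956 - 84 = -241040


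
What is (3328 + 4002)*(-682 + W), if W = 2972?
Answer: 16785700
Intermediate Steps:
(3328 + 4002)*(-682 + W) = (3328 + 4002)*(-682 + 2972) = 7330*2290 = 16785700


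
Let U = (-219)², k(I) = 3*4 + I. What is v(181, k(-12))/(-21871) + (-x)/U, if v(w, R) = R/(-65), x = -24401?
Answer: 24401/47961 ≈ 0.50877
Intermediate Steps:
k(I) = 12 + I
U = 47961
v(w, R) = -R/65 (v(w, R) = R*(-1/65) = -R/65)
v(181, k(-12))/(-21871) + (-x)/U = -(12 - 12)/65/(-21871) - 1*(-24401)/47961 = -1/65*0*(-1/21871) + 24401*(1/47961) = 0*(-1/21871) + 24401/47961 = 0 + 24401/47961 = 24401/47961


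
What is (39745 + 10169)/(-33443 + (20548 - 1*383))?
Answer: -8319/2213 ≈ -3.7592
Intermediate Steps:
(39745 + 10169)/(-33443 + (20548 - 1*383)) = 49914/(-33443 + (20548 - 383)) = 49914/(-33443 + 20165) = 49914/(-13278) = 49914*(-1/13278) = -8319/2213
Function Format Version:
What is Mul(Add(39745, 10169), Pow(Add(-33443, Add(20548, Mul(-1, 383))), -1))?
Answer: Rational(-8319, 2213) ≈ -3.7592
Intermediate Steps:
Mul(Add(39745, 10169), Pow(Add(-33443, Add(20548, Mul(-1, 383))), -1)) = Mul(49914, Pow(Add(-33443, Add(20548, -383)), -1)) = Mul(49914, Pow(Add(-33443, 20165), -1)) = Mul(49914, Pow(-13278, -1)) = Mul(49914, Rational(-1, 13278)) = Rational(-8319, 2213)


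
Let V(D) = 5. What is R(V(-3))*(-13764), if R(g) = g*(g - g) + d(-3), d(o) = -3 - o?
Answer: 0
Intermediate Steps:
R(g) = 0 (R(g) = g*(g - g) + (-3 - 1*(-3)) = g*0 + (-3 + 3) = 0 + 0 = 0)
R(V(-3))*(-13764) = 0*(-13764) = 0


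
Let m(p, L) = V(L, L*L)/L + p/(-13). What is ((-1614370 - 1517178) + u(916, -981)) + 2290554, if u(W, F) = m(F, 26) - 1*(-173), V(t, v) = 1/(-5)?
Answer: -109296921/130 ≈ -8.4075e+5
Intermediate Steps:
V(t, v) = -⅕
m(p, L) = -1/(5*L) - p/13 (m(p, L) = -1/(5*L) + p/(-13) = -1/(5*L) + p*(-1/13) = -1/(5*L) - p/13)
u(W, F) = 22489/130 - F/13 (u(W, F) = (-⅕/26 - F/13) - 1*(-173) = (-⅕*1/26 - F/13) + 173 = (-1/130 - F/13) + 173 = 22489/130 - F/13)
((-1614370 - 1517178) + u(916, -981)) + 2290554 = ((-1614370 - 1517178) + (22489/130 - 1/13*(-981))) + 2290554 = (-3131548 + (22489/130 + 981/13)) + 2290554 = (-3131548 + 32299/130) + 2290554 = -407068941/130 + 2290554 = -109296921/130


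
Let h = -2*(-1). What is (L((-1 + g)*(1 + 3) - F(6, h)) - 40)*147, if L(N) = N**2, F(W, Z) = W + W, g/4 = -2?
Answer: 332808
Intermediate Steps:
g = -8 (g = 4*(-2) = -8)
h = 2
F(W, Z) = 2*W
(L((-1 + g)*(1 + 3) - F(6, h)) - 40)*147 = (((-1 - 8)*(1 + 3) - 2*6)**2 - 40)*147 = ((-9*4 - 1*12)**2 - 40)*147 = ((-36 - 12)**2 - 40)*147 = ((-48)**2 - 40)*147 = (2304 - 40)*147 = 2264*147 = 332808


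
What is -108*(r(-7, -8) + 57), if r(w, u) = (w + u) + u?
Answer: -3672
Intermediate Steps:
r(w, u) = w + 2*u (r(w, u) = (u + w) + u = w + 2*u)
-108*(r(-7, -8) + 57) = -108*((-7 + 2*(-8)) + 57) = -108*((-7 - 16) + 57) = -108*(-23 + 57) = -108*34 = -3672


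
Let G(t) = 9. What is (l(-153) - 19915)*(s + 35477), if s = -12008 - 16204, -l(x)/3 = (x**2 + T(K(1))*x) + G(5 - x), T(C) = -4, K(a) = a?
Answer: -668416325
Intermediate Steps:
l(x) = -27 - 3*x**2 + 12*x (l(x) = -3*((x**2 - 4*x) + 9) = -3*(9 + x**2 - 4*x) = -27 - 3*x**2 + 12*x)
s = -28212
(l(-153) - 19915)*(s + 35477) = ((-27 - 3*(-153)**2 + 12*(-153)) - 19915)*(-28212 + 35477) = ((-27 - 3*23409 - 1836) - 19915)*7265 = ((-27 - 70227 - 1836) - 19915)*7265 = (-72090 - 19915)*7265 = -92005*7265 = -668416325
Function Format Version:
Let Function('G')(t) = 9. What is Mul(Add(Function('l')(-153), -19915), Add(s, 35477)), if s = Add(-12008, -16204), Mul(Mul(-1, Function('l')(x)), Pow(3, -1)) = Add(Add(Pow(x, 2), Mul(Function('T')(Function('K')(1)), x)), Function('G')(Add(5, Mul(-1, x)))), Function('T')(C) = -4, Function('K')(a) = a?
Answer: -668416325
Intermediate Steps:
Function('l')(x) = Add(-27, Mul(-3, Pow(x, 2)), Mul(12, x)) (Function('l')(x) = Mul(-3, Add(Add(Pow(x, 2), Mul(-4, x)), 9)) = Mul(-3, Add(9, Pow(x, 2), Mul(-4, x))) = Add(-27, Mul(-3, Pow(x, 2)), Mul(12, x)))
s = -28212
Mul(Add(Function('l')(-153), -19915), Add(s, 35477)) = Mul(Add(Add(-27, Mul(-3, Pow(-153, 2)), Mul(12, -153)), -19915), Add(-28212, 35477)) = Mul(Add(Add(-27, Mul(-3, 23409), -1836), -19915), 7265) = Mul(Add(Add(-27, -70227, -1836), -19915), 7265) = Mul(Add(-72090, -19915), 7265) = Mul(-92005, 7265) = -668416325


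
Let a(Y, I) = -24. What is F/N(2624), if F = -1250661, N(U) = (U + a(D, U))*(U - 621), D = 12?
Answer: -1250661/5207800 ≈ -0.24015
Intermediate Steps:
N(U) = (-621 + U)*(-24 + U) (N(U) = (U - 24)*(U - 621) = (-24 + U)*(-621 + U) = (-621 + U)*(-24 + U))
F/N(2624) = -1250661/(14904 + 2624² - 645*2624) = -1250661/(14904 + 6885376 - 1692480) = -1250661/5207800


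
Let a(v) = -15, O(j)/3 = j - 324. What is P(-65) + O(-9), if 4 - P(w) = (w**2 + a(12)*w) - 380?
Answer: -5815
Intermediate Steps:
O(j) = -972 + 3*j (O(j) = 3*(j - 324) = 3*(-324 + j) = -972 + 3*j)
P(w) = 384 - w**2 + 15*w (P(w) = 4 - ((w**2 - 15*w) - 380) = 4 - (-380 + w**2 - 15*w) = 4 + (380 - w**2 + 15*w) = 384 - w**2 + 15*w)
P(-65) + O(-9) = (384 - 1*(-65)**2 + 15*(-65)) + (-972 + 3*(-9)) = (384 - 1*4225 - 975) + (-972 - 27) = (384 - 4225 - 975) - 999 = -4816 - 999 = -5815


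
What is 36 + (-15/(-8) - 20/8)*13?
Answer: 223/8 ≈ 27.875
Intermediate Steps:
36 + (-15/(-8) - 20/8)*13 = 36 + (-15*(-⅛) - 20*⅛)*13 = 36 + (15/8 - 5/2)*13 = 36 - 5/8*13 = 36 - 65/8 = 223/8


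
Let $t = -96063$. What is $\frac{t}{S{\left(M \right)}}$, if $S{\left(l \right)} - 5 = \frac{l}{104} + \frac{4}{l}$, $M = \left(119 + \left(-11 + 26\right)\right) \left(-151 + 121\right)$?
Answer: $\frac{2510126190}{879401} \approx 2854.4$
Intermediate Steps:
$M = -4020$ ($M = \left(119 + 15\right) \left(-30\right) = 134 \left(-30\right) = -4020$)
$S{\left(l \right)} = 5 + \frac{4}{l} + \frac{l}{104}$ ($S{\left(l \right)} = 5 + \left(\frac{l}{104} + \frac{4}{l}\right) = 5 + \left(\frac{4}{l} + \frac{l}{104}\right) = 5 + \frac{4}{l} + \frac{l}{104}$)
$\frac{t}{S{\left(M \right)}} = - \frac{96063}{5 + \frac{4}{-4020} + \frac{1}{104} \left(-4020\right)} = - \frac{96063}{5 + 4 \left(- \frac{1}{4020}\right) - \frac{1005}{26}} = - \frac{96063}{5 - \frac{1}{1005} - \frac{1005}{26}} = - \frac{96063}{- \frac{879401}{26130}} = \left(-96063\right) \left(- \frac{26130}{879401}\right) = \frac{2510126190}{879401}$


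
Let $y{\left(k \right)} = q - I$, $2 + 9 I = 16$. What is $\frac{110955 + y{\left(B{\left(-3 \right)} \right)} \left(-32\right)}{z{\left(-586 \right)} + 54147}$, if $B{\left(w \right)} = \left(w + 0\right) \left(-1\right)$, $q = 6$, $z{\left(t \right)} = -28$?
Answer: $\frac{997315}{487071} \approx 2.0476$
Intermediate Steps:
$I = \frac{14}{9}$ ($I = - \frac{2}{9} + \frac{1}{9} \cdot 16 = - \frac{2}{9} + \frac{16}{9} = \frac{14}{9} \approx 1.5556$)
$B{\left(w \right)} = - w$ ($B{\left(w \right)} = w \left(-1\right) = - w$)
$y{\left(k \right)} = \frac{40}{9}$ ($y{\left(k \right)} = 6 - \frac{14}{9} = \frac{40}{9}$)
$\frac{110955 + y{\left(B{\left(-3 \right)} \right)} \left(-32\right)}{z{\left(-586 \right)} + 54147} = \frac{110955 + \frac{40}{9} \left(-32\right)}{-28 + 54147} = \frac{110955 - \frac{1280}{9}}{54119} = \frac{997315}{9} \cdot \frac{1}{54119} = \frac{997315}{487071}$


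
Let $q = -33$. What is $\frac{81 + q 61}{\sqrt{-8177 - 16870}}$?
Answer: $\frac{28 i \sqrt{23}}{11} \approx 12.208 i$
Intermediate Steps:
$\frac{81 + q 61}{\sqrt{-8177 - 16870}} = \frac{81 - 2013}{\sqrt{-8177 - 16870}} = \frac{81 - 2013}{\sqrt{-25047}} = - \frac{1932}{33 i \sqrt{23}} = - 1932 \left(- \frac{i \sqrt{23}}{759}\right) = \frac{28 i \sqrt{23}}{11}$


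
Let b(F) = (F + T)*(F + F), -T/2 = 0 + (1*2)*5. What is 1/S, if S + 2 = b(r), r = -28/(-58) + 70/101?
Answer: -8579041/396934850 ≈ -0.021613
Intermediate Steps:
T = -20 (T = -2*(0 + (1*2)*5) = -2*(0 + 2*5) = -2*(0 + 10) = -2*10 = -20)
r = 3444/2929 (r = -28*(-1/58) + 70*(1/101) = 14/29 + 70/101 = 3444/2929 ≈ 1.1758)
b(F) = 2*F*(-20 + F) (b(F) = (F - 20)*(F + F) = (-20 + F)*(2*F) = 2*F*(-20 + F))
S = -396934850/8579041 (S = -2 + 2*(3444/2929)*(-20 + 3444/2929) = -2 + 2*(3444/2929)*(-55136/2929) = -2 - 379776768/8579041 = -396934850/8579041 ≈ -46.268)
1/S = 1/(-396934850/8579041) = -8579041/396934850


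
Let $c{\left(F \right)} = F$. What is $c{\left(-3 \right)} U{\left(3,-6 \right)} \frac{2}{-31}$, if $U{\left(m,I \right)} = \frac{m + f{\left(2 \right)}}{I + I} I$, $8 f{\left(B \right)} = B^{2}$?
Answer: $\frac{21}{62} \approx 0.33871$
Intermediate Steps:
$f{\left(B \right)} = \frac{B^{2}}{8}$
$U{\left(m,I \right)} = \frac{1}{4} + \frac{m}{2}$ ($U{\left(m,I \right)} = \frac{m + \frac{2^{2}}{8}}{I + I} I = \frac{m + \frac{1}{8} \cdot 4}{2 I} I = \left(m + \frac{1}{2}\right) \frac{1}{2 I} I = \left(\frac{1}{2} + m\right) \frac{1}{2 I} I = \frac{\frac{1}{2} + m}{2 I} I = \frac{1}{4} + \frac{m}{2}$)
$c{\left(-3 \right)} U{\left(3,-6 \right)} \frac{2}{-31} = - 3 \left(\frac{1}{4} + \frac{1}{2} \cdot 3\right) \frac{2}{-31} = - 3 \left(\frac{1}{4} + \frac{3}{2}\right) 2 \left(- \frac{1}{31}\right) = \left(-3\right) \frac{7}{4} \left(- \frac{2}{31}\right) = \left(- \frac{21}{4}\right) \left(- \frac{2}{31}\right) = \frac{21}{62}$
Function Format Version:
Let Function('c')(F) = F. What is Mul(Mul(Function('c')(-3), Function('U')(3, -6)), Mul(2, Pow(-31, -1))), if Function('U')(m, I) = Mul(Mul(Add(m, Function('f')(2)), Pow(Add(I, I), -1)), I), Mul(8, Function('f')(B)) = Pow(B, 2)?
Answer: Rational(21, 62) ≈ 0.33871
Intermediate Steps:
Function('f')(B) = Mul(Rational(1, 8), Pow(B, 2))
Function('U')(m, I) = Add(Rational(1, 4), Mul(Rational(1, 2), m)) (Function('U')(m, I) = Mul(Mul(Add(m, Mul(Rational(1, 8), Pow(2, 2))), Pow(Add(I, I), -1)), I) = Mul(Mul(Add(m, Mul(Rational(1, 8), 4)), Pow(Mul(2, I), -1)), I) = Mul(Mul(Add(m, Rational(1, 2)), Mul(Rational(1, 2), Pow(I, -1))), I) = Mul(Mul(Add(Rational(1, 2), m), Mul(Rational(1, 2), Pow(I, -1))), I) = Mul(Mul(Rational(1, 2), Pow(I, -1), Add(Rational(1, 2), m)), I) = Add(Rational(1, 4), Mul(Rational(1, 2), m)))
Mul(Mul(Function('c')(-3), Function('U')(3, -6)), Mul(2, Pow(-31, -1))) = Mul(Mul(-3, Add(Rational(1, 4), Mul(Rational(1, 2), 3))), Mul(2, Pow(-31, -1))) = Mul(Mul(-3, Add(Rational(1, 4), Rational(3, 2))), Mul(2, Rational(-1, 31))) = Mul(Mul(-3, Rational(7, 4)), Rational(-2, 31)) = Mul(Rational(-21, 4), Rational(-2, 31)) = Rational(21, 62)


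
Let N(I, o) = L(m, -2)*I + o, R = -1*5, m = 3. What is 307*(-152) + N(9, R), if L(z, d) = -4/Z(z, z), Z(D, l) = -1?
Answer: -46633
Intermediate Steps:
R = -5
L(z, d) = 4 (L(z, d) = -4/(-1) = -4*(-1) = 4)
N(I, o) = o + 4*I (N(I, o) = 4*I + o = o + 4*I)
307*(-152) + N(9, R) = 307*(-152) + (-5 + 4*9) = -46664 + (-5 + 36) = -46664 + 31 = -46633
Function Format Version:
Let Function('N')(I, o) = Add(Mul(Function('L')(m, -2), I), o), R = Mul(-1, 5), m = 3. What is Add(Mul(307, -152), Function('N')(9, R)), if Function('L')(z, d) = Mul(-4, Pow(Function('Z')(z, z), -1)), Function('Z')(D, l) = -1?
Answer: -46633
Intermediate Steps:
R = -5
Function('L')(z, d) = 4 (Function('L')(z, d) = Mul(-4, Pow(-1, -1)) = Mul(-4, -1) = 4)
Function('N')(I, o) = Add(o, Mul(4, I)) (Function('N')(I, o) = Add(Mul(4, I), o) = Add(o, Mul(4, I)))
Add(Mul(307, -152), Function('N')(9, R)) = Add(Mul(307, -152), Add(-5, Mul(4, 9))) = Add(-46664, Add(-5, 36)) = Add(-46664, 31) = -46633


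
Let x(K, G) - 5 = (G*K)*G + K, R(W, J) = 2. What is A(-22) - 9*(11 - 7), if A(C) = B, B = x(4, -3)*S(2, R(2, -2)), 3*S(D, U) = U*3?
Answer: 54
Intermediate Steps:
x(K, G) = 5 + K + K*G² (x(K, G) = 5 + ((G*K)*G + K) = 5 + (K*G² + K) = 5 + (K + K*G²) = 5 + K + K*G²)
S(D, U) = U (S(D, U) = (U*3)/3 = (3*U)/3 = U)
B = 90 (B = (5 + 4 + 4*(-3)²)*2 = (5 + 4 + 4*9)*2 = (5 + 4 + 36)*2 = 45*2 = 90)
A(C) = 90
A(-22) - 9*(11 - 7) = 90 - 9*(11 - 7) = 90 - 9*4 = 90 - 36 = 54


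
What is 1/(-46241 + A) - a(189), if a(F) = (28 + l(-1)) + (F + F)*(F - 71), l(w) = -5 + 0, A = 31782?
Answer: -645261794/14459 ≈ -44627.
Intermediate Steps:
l(w) = -5
a(F) = 23 + 2*F*(-71 + F) (a(F) = (28 - 5) + (F + F)*(F - 71) = 23 + (2*F)*(-71 + F) = 23 + 2*F*(-71 + F))
1/(-46241 + A) - a(189) = 1/(-46241 + 31782) - (23 - 142*189 + 2*189²) = 1/(-14459) - (23 - 26838 + 2*35721) = -1/14459 - (23 - 26838 + 71442) = -1/14459 - 1*44627 = -1/14459 - 44627 = -645261794/14459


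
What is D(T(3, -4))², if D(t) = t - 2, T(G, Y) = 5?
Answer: 9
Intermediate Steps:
D(t) = -2 + t
D(T(3, -4))² = (-2 + 5)² = 3² = 9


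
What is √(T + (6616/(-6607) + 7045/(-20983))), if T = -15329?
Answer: 2*I*√73660640107480612363/138634681 ≈ 123.82*I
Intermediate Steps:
√(T + (6616/(-6607) + 7045/(-20983))) = √(-15329 + (6616/(-6607) + 7045/(-20983))) = √(-15329 + (6616*(-1/6607) + 7045*(-1/20983))) = √(-15329 + (-6616/6607 - 7045/20983)) = √(-15329 - 185369843/138634681) = √(-2125316394892/138634681) = 2*I*√73660640107480612363/138634681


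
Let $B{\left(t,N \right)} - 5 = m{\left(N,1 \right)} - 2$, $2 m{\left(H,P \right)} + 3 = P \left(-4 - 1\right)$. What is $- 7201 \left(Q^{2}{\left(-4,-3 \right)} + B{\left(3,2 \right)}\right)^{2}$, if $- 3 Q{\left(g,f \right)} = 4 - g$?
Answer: $- \frac{21783025}{81} \approx -2.6893 \cdot 10^{5}$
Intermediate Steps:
$Q{\left(g,f \right)} = - \frac{4}{3} + \frac{g}{3}$ ($Q{\left(g,f \right)} = - \frac{4 - g}{3} = - \frac{4}{3} + \frac{g}{3}$)
$m{\left(H,P \right)} = - \frac{3}{2} - \frac{5 P}{2}$ ($m{\left(H,P \right)} = - \frac{3}{2} + \frac{P \left(-4 - 1\right)}{2} = - \frac{3}{2} + \frac{P \left(-5\right)}{2} = - \frac{3}{2} + \frac{\left(-5\right) P}{2} = - \frac{3}{2} - \frac{5 P}{2}$)
$B{\left(t,N \right)} = -1$ ($B{\left(t,N \right)} = 5 - 6 = -1$)
$- 7201 \left(Q^{2}{\left(-4,-3 \right)} + B{\left(3,2 \right)}\right)^{2} = - 7201 \left(\left(- \frac{4}{3} + \frac{1}{3} \left(-4\right)\right)^{2} - 1\right)^{2} = - 7201 \left(\left(- \frac{4}{3} - \frac{4}{3}\right)^{2} - 1\right)^{2} = - 7201 \left(\left(- \frac{8}{3}\right)^{2} - 1\right)^{2} = - 7201 \left(\frac{64}{9} - 1\right)^{2} = - 7201 \left(\frac{55}{9}\right)^{2} = \left(-7201\right) \frac{3025}{81} = - \frac{21783025}{81}$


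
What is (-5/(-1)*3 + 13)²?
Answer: 784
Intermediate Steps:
(-5/(-1)*3 + 13)² = (-5*(-1)*3 + 13)² = (5*3 + 13)² = (15 + 13)² = 28² = 784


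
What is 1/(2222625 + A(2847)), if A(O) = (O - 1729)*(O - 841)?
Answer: 1/4465333 ≈ 2.2395e-7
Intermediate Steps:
A(O) = (-1729 + O)*(-841 + O)
1/(2222625 + A(2847)) = 1/(2222625 + (1454089 + 2847**2 - 2570*2847)) = 1/(2222625 + (1454089 + 8105409 - 7316790)) = 1/(2222625 + 2242708) = 1/4465333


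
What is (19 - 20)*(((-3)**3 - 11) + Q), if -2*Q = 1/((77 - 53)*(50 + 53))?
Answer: 187873/4944 ≈ 38.000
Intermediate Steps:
Q = -1/4944 (Q = -1/((50 + 53)*(77 - 53))/2 = -1/(2*(24*103)) = -1/2/2472 = -1/2*1/2472 = -1/4944 ≈ -0.00020227)
(19 - 20)*(((-3)**3 - 11) + Q) = (19 - 20)*(((-3)**3 - 11) - 1/4944) = -((-27 - 11) - 1/4944) = -(-38 - 1/4944) = -1*(-187873/4944) = 187873/4944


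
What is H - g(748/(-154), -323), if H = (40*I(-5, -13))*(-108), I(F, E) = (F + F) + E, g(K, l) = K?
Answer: 695554/7 ≈ 99365.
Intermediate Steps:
I(F, E) = E + 2*F (I(F, E) = 2*F + E = E + 2*F)
H = 99360 (H = (40*(-13 + 2*(-5)))*(-108) = (40*(-13 - 10))*(-108) = (40*(-23))*(-108) = -920*(-108) = 99360)
H - g(748/(-154), -323) = 99360 - 748/(-154) = 99360 - 748*(-1)/154 = 99360 - 1*(-34/7) = 99360 + 34/7 = 695554/7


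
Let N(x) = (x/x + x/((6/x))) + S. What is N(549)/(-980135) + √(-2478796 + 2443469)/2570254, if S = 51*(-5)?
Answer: -99959/1960270 + I*√35327/2570254 ≈ -0.050992 + 7.3127e-5*I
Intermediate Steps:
S = -255
N(x) = -254 + x²/6 (N(x) = (x/x + x/((6/x))) - 255 = (1 + x*(x/6)) - 255 = (1 + x²/6) - 255 = -254 + x²/6)
N(549)/(-980135) + √(-2478796 + 2443469)/2570254 = (-254 + (⅙)*549²)/(-980135) + √(-2478796 + 2443469)/2570254 = (-254 + (⅙)*301401)*(-1/980135) + √(-35327)*(1/2570254) = (-254 + 100467/2)*(-1/980135) + (I*√35327)*(1/2570254) = (99959/2)*(-1/980135) + I*√35327/2570254 = -99959/1960270 + I*√35327/2570254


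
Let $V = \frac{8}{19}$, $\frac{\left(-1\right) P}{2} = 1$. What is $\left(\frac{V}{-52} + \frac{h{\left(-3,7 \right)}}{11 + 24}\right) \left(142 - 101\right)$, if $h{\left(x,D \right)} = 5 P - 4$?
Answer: $- \frac{20664}{1235} \approx -16.732$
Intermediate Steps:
$P = -2$ ($P = \left(-2\right) 1 = -2$)
$h{\left(x,D \right)} = -14$ ($h{\left(x,D \right)} = 5 \left(-2\right) - 4 = -10 - 4 = -14$)
$V = \frac{8}{19}$ ($V = 8 \cdot \frac{1}{19} = \frac{8}{19} \approx 0.42105$)
$\left(\frac{V}{-52} + \frac{h{\left(-3,7 \right)}}{11 + 24}\right) \left(142 - 101\right) = \left(\frac{8}{19 \left(-52\right)} - \frac{14}{11 + 24}\right) \left(142 - 101\right) = \left(\frac{8}{19} \left(- \frac{1}{52}\right) - \frac{14}{35}\right) 41 = \left(- \frac{2}{247} - \frac{2}{5}\right) 41 = \left(- \frac{504}{1235}\right) 41 = - \frac{20664}{1235}$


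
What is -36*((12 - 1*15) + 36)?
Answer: -1188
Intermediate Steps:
-36*((12 - 1*15) + 36) = -36*((12 - 15) + 36) = -36*(-3 + 36) = -36*33 = -1188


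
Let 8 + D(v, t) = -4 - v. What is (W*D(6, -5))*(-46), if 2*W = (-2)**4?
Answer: 6624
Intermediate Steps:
D(v, t) = -12 - v (D(v, t) = -8 + (-4 - v) = -12 - v)
W = 8 (W = (1/2)*(-2)**4 = (1/2)*16 = 8)
(W*D(6, -5))*(-46) = (8*(-12 - 1*6))*(-46) = (8*(-12 - 6))*(-46) = (8*(-18))*(-46) = -144*(-46) = 6624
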